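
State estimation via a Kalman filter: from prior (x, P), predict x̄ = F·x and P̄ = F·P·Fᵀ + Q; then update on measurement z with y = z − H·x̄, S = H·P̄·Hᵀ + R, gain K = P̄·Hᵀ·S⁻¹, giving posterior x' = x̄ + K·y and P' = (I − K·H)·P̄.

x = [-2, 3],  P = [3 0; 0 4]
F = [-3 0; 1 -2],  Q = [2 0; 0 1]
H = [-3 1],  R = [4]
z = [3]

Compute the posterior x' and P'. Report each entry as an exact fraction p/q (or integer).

x' = [-250/113, -1349/339]
P' = [205/113 487/113; 487/113 4571/339]

x̄ = F·x = [6, -8]
P̄ = F·P·Fᵀ + Q = [29 -9; -9 20]
y = z − H·x̄ = [29]
S = H·P̄·Hᵀ + R = [339]
K = P̄·Hᵀ·S⁻¹ = [-32/113; 47/339]
x' = x̄ + K·y = [-250/113, -1349/339]
P' = (I − K·H)·P̄ = [205/113 487/113; 487/113 4571/339]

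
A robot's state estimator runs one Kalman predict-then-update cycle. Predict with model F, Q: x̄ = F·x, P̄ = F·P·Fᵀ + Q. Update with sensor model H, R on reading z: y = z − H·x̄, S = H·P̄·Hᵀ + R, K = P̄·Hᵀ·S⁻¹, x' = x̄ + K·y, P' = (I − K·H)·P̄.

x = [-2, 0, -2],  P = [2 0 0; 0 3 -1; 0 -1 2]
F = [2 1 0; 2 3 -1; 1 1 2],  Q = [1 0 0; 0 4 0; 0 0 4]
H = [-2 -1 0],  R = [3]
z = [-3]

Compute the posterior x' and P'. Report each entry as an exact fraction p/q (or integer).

x' = [-67/85, 739/170, -419/85]
P' = [138/85 -213/85 131/85; -213/85 1101/170 -241/85; 131/85 -241/85 1007/85]

x̄ = F·x = [-4, -2, -6]
P̄ = F·P·Fᵀ + Q = [12 18 5; 18 47 4; 5 4 13]
y = z − H·x̄ = [-13]
S = H·P̄·Hᵀ + R = [170]
K = P̄·Hᵀ·S⁻¹ = [-21/85; -83/170; -7/85]
x' = x̄ + K·y = [-67/85, 739/170, -419/85]
P' = (I − K·H)·P̄ = [138/85 -213/85 131/85; -213/85 1101/170 -241/85; 131/85 -241/85 1007/85]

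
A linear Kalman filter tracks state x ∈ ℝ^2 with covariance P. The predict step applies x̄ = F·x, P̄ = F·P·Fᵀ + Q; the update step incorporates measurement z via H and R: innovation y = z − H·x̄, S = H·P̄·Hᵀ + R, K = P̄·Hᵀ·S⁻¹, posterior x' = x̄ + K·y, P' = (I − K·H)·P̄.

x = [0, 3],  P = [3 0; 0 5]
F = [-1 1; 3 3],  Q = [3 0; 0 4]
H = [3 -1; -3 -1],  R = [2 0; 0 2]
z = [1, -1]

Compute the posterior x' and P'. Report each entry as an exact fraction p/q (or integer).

x' = [1305/3688, 189/1844]
P' = [811/7376 3/3688; 3/3688 1819/1844]

x̄ = F·x = [3, 9]
P̄ = F·P·Fᵀ + Q = [11 6; 6 76]
y = z − H·x̄ = [1, 17]
S = H·P̄·Hᵀ + R = [141 -23; -23 213]
K = P̄·Hᵀ·S⁻¹ = [2427/14752 -2439/14752; -3629/7376 -3647/7376]
x' = x̄ + K·y = [1305/3688, 189/1844]
P' = (I − K·H)·P̄ = [811/7376 3/3688; 3/3688 1819/1844]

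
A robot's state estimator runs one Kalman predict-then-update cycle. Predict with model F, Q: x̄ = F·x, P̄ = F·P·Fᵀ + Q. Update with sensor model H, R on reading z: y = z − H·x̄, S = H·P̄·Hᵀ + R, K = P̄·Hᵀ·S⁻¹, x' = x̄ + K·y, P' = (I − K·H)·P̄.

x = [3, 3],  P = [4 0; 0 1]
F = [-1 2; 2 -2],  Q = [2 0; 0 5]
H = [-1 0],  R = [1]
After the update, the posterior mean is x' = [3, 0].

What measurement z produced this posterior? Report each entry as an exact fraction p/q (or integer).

z = [-3]

x̄ = F·x = [3, 0]
P̄ = F·P·Fᵀ + Q = [10 -12; -12 25]
S = H·P̄·Hᵀ + R = [11]
K = P̄·Hᵀ·S⁻¹ = [-10/11; 12/11]
x' − x̄ = [0, 0] = K·y
y = (KᵀK)⁻¹·Kᵀ·(x' − x̄) = [0]
z = y + H·x̄ = [0] + [-3] = [-3]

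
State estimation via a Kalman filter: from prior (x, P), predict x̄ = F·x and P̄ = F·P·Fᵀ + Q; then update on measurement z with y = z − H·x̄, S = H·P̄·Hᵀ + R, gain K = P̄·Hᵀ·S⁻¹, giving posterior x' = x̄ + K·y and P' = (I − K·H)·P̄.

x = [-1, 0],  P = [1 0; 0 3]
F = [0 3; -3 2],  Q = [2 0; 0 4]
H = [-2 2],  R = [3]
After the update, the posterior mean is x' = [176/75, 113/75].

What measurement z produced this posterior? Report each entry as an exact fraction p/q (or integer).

z = [-2]

x̄ = F·x = [0, 3]
P̄ = F·P·Fᵀ + Q = [29 18; 18 25]
S = H·P̄·Hᵀ + R = [75]
K = P̄·Hᵀ·S⁻¹ = [-22/75; 14/75]
x' − x̄ = [176/75, -112/75] = K·y
y = (KᵀK)⁻¹·Kᵀ·(x' − x̄) = [-8]
z = y + H·x̄ = [-8] + [6] = [-2]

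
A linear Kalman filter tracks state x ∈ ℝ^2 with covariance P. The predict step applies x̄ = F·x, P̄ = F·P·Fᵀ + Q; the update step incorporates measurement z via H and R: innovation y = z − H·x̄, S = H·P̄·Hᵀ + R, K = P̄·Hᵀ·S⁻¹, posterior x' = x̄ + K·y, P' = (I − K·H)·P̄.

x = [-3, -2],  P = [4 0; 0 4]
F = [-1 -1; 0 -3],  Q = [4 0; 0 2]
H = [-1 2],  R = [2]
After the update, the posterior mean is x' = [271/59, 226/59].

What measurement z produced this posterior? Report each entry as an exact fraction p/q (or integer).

x̄ = F·x = [5, 6]
P̄ = F·P·Fᵀ + Q = [12 12; 12 38]
S = H·P̄·Hᵀ + R = [118]
K = P̄·Hᵀ·S⁻¹ = [6/59; 32/59]
x' − x̄ = [-24/59, -128/59] = K·y
y = (KᵀK)⁻¹·Kᵀ·(x' − x̄) = [-4]
z = y + H·x̄ = [-4] + [7] = [3]

z = [3]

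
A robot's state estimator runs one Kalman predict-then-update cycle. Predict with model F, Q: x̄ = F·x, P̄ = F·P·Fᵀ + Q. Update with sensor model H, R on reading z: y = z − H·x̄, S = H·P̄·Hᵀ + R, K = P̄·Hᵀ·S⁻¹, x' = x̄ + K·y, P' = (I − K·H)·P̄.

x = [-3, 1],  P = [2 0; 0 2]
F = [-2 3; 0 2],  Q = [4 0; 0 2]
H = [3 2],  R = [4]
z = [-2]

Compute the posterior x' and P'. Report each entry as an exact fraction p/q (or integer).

x' = [180/229, -466/229]
P' = [372/229 -444/229; -444/229 722/229]

x̄ = F·x = [9, 2]
P̄ = F·P·Fᵀ + Q = [30 12; 12 10]
y = z − H·x̄ = [-33]
S = H·P̄·Hᵀ + R = [458]
K = P̄·Hᵀ·S⁻¹ = [57/229; 28/229]
x' = x̄ + K·y = [180/229, -466/229]
P' = (I − K·H)·P̄ = [372/229 -444/229; -444/229 722/229]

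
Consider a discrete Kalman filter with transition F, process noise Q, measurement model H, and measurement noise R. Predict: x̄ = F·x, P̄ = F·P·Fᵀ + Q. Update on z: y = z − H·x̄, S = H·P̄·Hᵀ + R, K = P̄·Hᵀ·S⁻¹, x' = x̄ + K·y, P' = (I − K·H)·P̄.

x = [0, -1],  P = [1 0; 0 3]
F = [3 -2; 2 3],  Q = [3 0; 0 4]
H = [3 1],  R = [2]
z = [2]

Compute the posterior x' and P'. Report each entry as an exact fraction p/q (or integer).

x̄ = F·x = [2, -3]
P̄ = F·P·Fᵀ + Q = [24 -12; -12 35]
y = z − H·x̄ = [-1]
S = H·P̄·Hᵀ + R = [181]
K = P̄·Hᵀ·S⁻¹ = [60/181; -1/181]
x' = x̄ + K·y = [302/181, -542/181]
P' = (I − K·H)·P̄ = [744/181 -2112/181; -2112/181 6334/181]

x' = [302/181, -542/181]
P' = [744/181 -2112/181; -2112/181 6334/181]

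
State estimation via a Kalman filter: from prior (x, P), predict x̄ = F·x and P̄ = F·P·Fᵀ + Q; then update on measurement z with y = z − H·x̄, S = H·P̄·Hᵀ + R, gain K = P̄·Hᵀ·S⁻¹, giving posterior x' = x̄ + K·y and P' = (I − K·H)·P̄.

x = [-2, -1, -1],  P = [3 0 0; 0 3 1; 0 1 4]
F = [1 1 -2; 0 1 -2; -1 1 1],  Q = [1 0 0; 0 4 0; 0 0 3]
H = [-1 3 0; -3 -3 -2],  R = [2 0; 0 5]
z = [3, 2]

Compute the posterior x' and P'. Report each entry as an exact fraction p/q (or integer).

x̄ = F·x = [-1, 1, 0]
P̄ = F·P·Fᵀ + Q = [19 15 -9; 15 19 -6; -9 -6 15]
y = z − H·x̄ = [-1, 2]
S = H·P̄·Hᵀ + R = [102 -186; -186 497]
K = P̄·Hᵀ·S⁻¹ = [-1351/8049 -622/2683; 689/2683 -228/2683; -561/5366 -24/2683]
x' = x̄ + K·y = [-10430/8049, 1538/2683, 465/5366]
P' = (I − K·H)·P̄ = [31313/8049 3179/2683 -18870/2683; 3179/2683 1519/2683 -6477/2683; -18870/2683 -6477/2683 76161/5366]

x' = [-10430/8049, 1538/2683, 465/5366]
P' = [31313/8049 3179/2683 -18870/2683; 3179/2683 1519/2683 -6477/2683; -18870/2683 -6477/2683 76161/5366]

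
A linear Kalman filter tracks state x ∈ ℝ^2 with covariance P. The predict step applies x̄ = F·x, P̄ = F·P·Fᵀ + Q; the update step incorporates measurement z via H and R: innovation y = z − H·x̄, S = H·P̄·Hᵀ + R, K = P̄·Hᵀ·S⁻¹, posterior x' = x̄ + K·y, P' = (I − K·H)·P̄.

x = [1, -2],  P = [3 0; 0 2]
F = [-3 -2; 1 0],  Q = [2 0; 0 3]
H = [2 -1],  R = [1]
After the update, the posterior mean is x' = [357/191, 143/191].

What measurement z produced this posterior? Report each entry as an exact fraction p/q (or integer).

x̄ = F·x = [1, 1]
P̄ = F·P·Fᵀ + Q = [37 -9; -9 6]
S = H·P̄·Hᵀ + R = [191]
K = P̄·Hᵀ·S⁻¹ = [83/191; -24/191]
x' − x̄ = [166/191, -48/191] = K·y
y = (KᵀK)⁻¹·Kᵀ·(x' − x̄) = [2]
z = y + H·x̄ = [2] + [1] = [3]

z = [3]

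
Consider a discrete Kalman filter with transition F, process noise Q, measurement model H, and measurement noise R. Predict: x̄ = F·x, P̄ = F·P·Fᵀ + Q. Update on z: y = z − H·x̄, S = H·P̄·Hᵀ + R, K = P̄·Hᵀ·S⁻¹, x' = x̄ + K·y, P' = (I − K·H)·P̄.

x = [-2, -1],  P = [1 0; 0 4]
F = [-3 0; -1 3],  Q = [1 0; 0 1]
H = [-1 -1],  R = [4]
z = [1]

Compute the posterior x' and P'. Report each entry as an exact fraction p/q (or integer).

x̄ = F·x = [6, -1]
P̄ = F·P·Fᵀ + Q = [10 3; 3 38]
y = z − H·x̄ = [6]
S = H·P̄·Hᵀ + R = [58]
K = P̄·Hᵀ·S⁻¹ = [-13/58; -41/58]
x' = x̄ + K·y = [135/29, -152/29]
P' = (I − K·H)·P̄ = [411/58 -359/58; -359/58 523/58]

x' = [135/29, -152/29]
P' = [411/58 -359/58; -359/58 523/58]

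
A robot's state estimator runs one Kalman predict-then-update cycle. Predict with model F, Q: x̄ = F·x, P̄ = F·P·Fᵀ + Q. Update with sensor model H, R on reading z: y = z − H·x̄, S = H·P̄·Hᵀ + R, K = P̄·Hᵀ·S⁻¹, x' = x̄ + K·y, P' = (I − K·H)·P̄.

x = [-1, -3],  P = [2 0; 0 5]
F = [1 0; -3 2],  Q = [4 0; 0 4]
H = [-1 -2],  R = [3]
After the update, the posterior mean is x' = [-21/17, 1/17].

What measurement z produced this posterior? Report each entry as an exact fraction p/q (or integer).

x̄ = F·x = [-1, -3]
P̄ = F·P·Fᵀ + Q = [6 -6; -6 42]
S = H·P̄·Hᵀ + R = [153]
K = P̄·Hᵀ·S⁻¹ = [2/51; -26/51]
x' − x̄ = [-4/17, 52/17] = K·y
y = (KᵀK)⁻¹·Kᵀ·(x' − x̄) = [-6]
z = y + H·x̄ = [-6] + [7] = [1]

z = [1]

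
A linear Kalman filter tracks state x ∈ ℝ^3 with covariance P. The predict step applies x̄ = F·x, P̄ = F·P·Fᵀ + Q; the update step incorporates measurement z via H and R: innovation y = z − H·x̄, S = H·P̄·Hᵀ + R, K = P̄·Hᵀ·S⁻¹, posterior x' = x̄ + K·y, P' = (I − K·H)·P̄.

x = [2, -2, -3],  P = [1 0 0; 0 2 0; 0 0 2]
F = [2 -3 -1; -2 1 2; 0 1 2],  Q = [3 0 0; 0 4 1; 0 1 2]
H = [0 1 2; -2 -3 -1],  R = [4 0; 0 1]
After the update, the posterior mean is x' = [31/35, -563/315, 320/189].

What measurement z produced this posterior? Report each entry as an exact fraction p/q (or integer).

x̄ = F·x = [13, -12, -8]
P̄ = F·P·Fᵀ + Q = [27 -14 -10; -14 18 11; -10 11 12]
S = H·P̄·Hᵀ + R = [114 -87; -87 141]
K = P̄·Hᵀ·S⁻¹ = [-184/315 -118/315; 269/945 -82/945; 184/567 13/567]
x' − x̄ = [-424/35, 3217/315, 1832/189] = K·y
y = (KᵀK)⁻¹·Kᵀ·(x' − x̄) = [31, -16]
z = y + H·x̄ = [31, -16] + [-28, 18] = [3, 2]

z = [3, 2]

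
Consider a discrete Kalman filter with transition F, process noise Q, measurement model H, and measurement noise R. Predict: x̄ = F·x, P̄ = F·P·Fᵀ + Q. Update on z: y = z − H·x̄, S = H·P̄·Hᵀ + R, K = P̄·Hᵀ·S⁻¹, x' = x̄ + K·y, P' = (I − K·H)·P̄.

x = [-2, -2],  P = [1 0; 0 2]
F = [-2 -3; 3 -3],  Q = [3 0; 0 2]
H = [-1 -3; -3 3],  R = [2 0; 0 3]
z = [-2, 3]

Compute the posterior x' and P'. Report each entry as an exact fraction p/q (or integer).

x' = [-1459/14214, 3541/4738]
P' = [8765/28428 589/9476; 589/9476 1375/9476]

x̄ = F·x = [10, 0]
P̄ = F·P·Fᵀ + Q = [25 12; 12 29]
y = z − H·x̄ = [8, 33]
S = H·P̄·Hᵀ + R = [360 -114; -114 273]
K = P̄·Hᵀ·S⁻¹ = [-7033/28428 -3499/14214; -2357/9476 393/4738]
x' = x̄ + K·y = [-1459/14214, 3541/4738]
P' = (I − K·H)·P̄ = [8765/28428 589/9476; 589/9476 1375/9476]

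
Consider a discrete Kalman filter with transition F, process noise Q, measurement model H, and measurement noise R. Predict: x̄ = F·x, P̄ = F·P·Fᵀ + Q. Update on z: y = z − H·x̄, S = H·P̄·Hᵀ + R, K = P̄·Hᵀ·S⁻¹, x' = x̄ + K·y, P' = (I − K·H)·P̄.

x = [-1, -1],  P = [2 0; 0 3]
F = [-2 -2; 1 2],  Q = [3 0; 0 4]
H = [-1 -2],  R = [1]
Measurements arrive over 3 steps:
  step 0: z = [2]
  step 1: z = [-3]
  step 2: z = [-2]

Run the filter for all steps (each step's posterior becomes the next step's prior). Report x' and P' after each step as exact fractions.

step 0: x' = [4, -3], P' = [655/32 -83/8; -83/8 11/2]
step 1: x' = [79/28, -1/56], P' = [331/28 -79/14; -79/14 985/336]
step 2: x' = [-25151/5330, 35469/10660], P' = [28854/2665 -27691/5330; -27691/5330 29109/10660]

step 0: x̄ = F·x = [4, -3]
step 0: P̄ = F·P·Fᵀ + Q = [23 -16; -16 18]
step 0: y = z − H·x̄ = [0]
step 0: S = H·P̄·Hᵀ + R = [32]
step 0: K = P̄·Hᵀ·S⁻¹ = [9/32; -5/8]
step 0: x' = x̄ + K·y = [4, -3]
step 0: P' = (I − K·H)·P̄ = [655/32 -83/8; -83/8 11/2]
step 1: x̄ = F·x = [-2, -2]
step 1: P̄ = F·P·Fᵀ + Q = [191/8 -11/16; -11/16 159/32]
step 1: y = z − H·x̄ = [-9]
step 1: S = H·P̄·Hᵀ + R = [42]
step 1: K = P̄·Hᵀ·S⁻¹ = [-15/28; -37/168]
step 1: x' = x̄ + K·y = [79/28, -1/56]
step 1: P' = (I − K·H)·P̄ = [331/28 -79/14; -79/14 985/336]
step 2: x̄ = F·x = [-157/28, 39/14]
step 2: P̄ = F·P·Fᵀ + Q = [1417/84 -127/84; -127/84 209/42]
step 2: y = z − H·x̄ = [-57/28]
step 2: S = H·P̄·Hᵀ + R = [2665/84]
step 2: K = P̄·Hᵀ·S⁻¹ = [-1163/2665; -709/2665]
step 2: x' = x̄ + K·y = [-25151/5330, 35469/10660]
step 2: P' = (I − K·H)·P̄ = [28854/2665 -27691/5330; -27691/5330 29109/10660]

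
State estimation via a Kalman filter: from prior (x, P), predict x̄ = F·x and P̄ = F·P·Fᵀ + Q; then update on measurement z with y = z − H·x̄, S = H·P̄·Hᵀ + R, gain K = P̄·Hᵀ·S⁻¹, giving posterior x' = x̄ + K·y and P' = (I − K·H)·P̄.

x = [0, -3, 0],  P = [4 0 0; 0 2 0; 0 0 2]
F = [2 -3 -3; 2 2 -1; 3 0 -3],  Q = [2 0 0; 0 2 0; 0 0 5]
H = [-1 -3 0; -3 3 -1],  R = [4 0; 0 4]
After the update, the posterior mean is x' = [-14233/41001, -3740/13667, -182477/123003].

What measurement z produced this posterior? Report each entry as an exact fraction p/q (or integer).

x̄ = F·x = [9, -6, 0]
P̄ = F·P·Fᵀ + Q = [54 10 42; 10 28 30; 42 30 59]
S = H·P̄·Hᵀ + R = [370 102; 102 693]
K = P̄·Hᵀ·S⁻¹ = [-2248/13667 -9302/41001; -3755/13667 1026/13667; -13631/41001 -10843/123003]
x' − x̄ = [-383242/41001, 78262/13667, -182477/123003] = K·y
y = (KᵀK)⁻¹·Kᵀ·(x' − x̄) = [-8, 47]
z = y + H·x̄ = [-8, 47] + [9, -45] = [1, 2]

z = [1, 2]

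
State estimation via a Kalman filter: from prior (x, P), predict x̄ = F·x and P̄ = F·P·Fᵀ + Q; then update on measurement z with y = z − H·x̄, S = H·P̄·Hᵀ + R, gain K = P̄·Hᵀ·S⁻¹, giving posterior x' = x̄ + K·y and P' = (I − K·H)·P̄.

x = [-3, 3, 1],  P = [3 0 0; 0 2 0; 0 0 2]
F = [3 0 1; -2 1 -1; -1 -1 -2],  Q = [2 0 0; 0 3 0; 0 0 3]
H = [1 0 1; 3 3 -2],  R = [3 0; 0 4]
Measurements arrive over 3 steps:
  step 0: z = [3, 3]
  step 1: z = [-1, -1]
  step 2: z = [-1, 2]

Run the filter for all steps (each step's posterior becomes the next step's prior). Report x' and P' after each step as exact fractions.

step 0: x̄ = F·x = [-8, 8, -2]
step 0: P̄ = F·P·Fᵀ + Q = [31 -20 -13; -20 19 8; -13 8 16]
step 0: y = z − H·x̄ = [13, -1]
step 0: S = H·P̄·Hᵀ + R = [24 12; 12 218]
step 0: K = P̄·Hᵀ·S⁻¹ = [67/106 25/106; -199/424 -13/212; 203/848 -97/424]
step 0: x' = x̄ + K·y = [-1/53, 831/424, 1137/848]
step 0: P' = (I − K·H)·P̄ = [605/106 -841/106 -202/53; -841/106 2587/212 2767/424; -202/53 2767/424 3841/848]
step 1: x̄ = F·x = [1089/848, 557/848, -245/53]
step 1: P̄ = F·P·Fᵀ + Q = [29705/848 -31371/848 942/53; -31371/848 39009/848 -1338/53; 942/53 -1338/53 1803/53]
step 1: y = z − H·x̄ = [1983/848, -6813/424]
step 1: S = H·P̄·Hᵀ + R = [91241/848 -55923/424; -55923/424 62141/212]
step 1: K = P̄·Hᵀ·S⁻¹ = [8489927/11992571 2124690/11992571; -6801087/11992571 111027/11992571; 2756952/11992571 -2460228/11992571]
step 1: x' = x̄ + K·y = [1113690/11992571, -9810787/11992571, -9458462/11992571]
step 1: P' = (I − K·H)·P̄ = [59848722/11992571 -79935096/11992571 -34378941/11992571; -79935096/11992571 119771022/11992571 59531835/11992571; -34378941/11992571 59531835/11992571 42649797/11992571]
step 2: x̄ = F·x = [-6117392/11992571, -2579705/11992571, 27614021/11992571]
step 2: P̄ = F·P·Fᵀ + Q = [398999791/11992571 -410120877/11992571 156080280/11992571; -410120877/11992571 500954370/11992571 -226135620/11992571; 156080280/11992571 -226135620/11992571 326938029/11992571]
step 2: y = z − H·x̄ = [-33489200/11992571, 105304475/11992571]
step 2: S = H·P̄·Hᵀ + R = [1074076093/11992571 -1209565896/11992571; -1209565896/11992571 2913798143/11992571]
step 2: K = P̄·Hᵀ·S⁻¹ = [100016706475/138968638873 25039422402/138968638873; -81489102357/138968638873 739275705/138968638873; 30210537969/138968638873 -28668120090/138968638873]
step 2: x' = x̄ + K·y = [-130317502046/138968638873, 204156039110/138968638873, -16103733827/138968638873]
step 2: P' = (I − K·H)·P̄ = [715684248474/138968638873 -959387771304/138968638873 -415634129049/138968638873; -959387771304/138968638873 1436987115066/138968638873 714920464233/138968638873; -415634129049/138968638873 714920464233/138968638873 506265742956/138968638873]

step 0: x' = [-1/53, 831/424, 1137/848], P' = [605/106 -841/106 -202/53; -841/106 2587/212 2767/424; -202/53 2767/424 3841/848]
step 1: x' = [1113690/11992571, -9810787/11992571, -9458462/11992571], P' = [59848722/11992571 -79935096/11992571 -34378941/11992571; -79935096/11992571 119771022/11992571 59531835/11992571; -34378941/11992571 59531835/11992571 42649797/11992571]
step 2: x' = [-130317502046/138968638873, 204156039110/138968638873, -16103733827/138968638873], P' = [715684248474/138968638873 -959387771304/138968638873 -415634129049/138968638873; -959387771304/138968638873 1436987115066/138968638873 714920464233/138968638873; -415634129049/138968638873 714920464233/138968638873 506265742956/138968638873]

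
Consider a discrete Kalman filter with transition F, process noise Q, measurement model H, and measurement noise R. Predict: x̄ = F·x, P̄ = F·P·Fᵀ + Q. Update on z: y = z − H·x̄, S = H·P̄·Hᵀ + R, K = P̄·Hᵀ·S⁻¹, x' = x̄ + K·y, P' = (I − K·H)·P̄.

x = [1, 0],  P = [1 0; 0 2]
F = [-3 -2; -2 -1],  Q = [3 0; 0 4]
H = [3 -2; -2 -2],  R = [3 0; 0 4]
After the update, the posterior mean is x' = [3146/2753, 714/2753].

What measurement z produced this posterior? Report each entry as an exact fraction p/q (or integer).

x̄ = F·x = [-3, -2]
P̄ = F·P·Fᵀ + Q = [20 10; 10 10]
S = H·P̄·Hᵀ + R = [103 -100; -100 204]
K = P̄·Hᵀ·S⁻¹ = [540/2753 -545/2753; -490/2753 -780/2753]
x' − x̄ = [11405/2753, 6220/2753] = K·y
y = (KᵀK)⁻¹·Kᵀ·(x' − x̄) = [8, -13]
z = y + H·x̄ = [8, -13] + [-5, 10] = [3, -3]

z = [3, -3]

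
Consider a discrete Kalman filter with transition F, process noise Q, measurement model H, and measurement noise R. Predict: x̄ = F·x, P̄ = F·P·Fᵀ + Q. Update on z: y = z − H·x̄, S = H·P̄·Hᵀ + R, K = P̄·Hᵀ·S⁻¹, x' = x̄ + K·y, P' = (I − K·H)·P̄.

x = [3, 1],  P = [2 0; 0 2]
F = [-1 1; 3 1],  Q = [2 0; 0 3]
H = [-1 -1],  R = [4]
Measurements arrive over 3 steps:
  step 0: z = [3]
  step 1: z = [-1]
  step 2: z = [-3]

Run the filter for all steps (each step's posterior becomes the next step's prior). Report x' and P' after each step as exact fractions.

step 0: x̄ = F·x = [-2, 10]
step 0: P̄ = F·P·Fᵀ + Q = [6 -4; -4 23]
step 0: y = z − H·x̄ = [11]
step 0: S = H·P̄·Hᵀ + R = [25]
step 0: K = P̄·Hᵀ·S⁻¹ = [-2/25; -19/25]
step 0: x' = x̄ + K·y = [-72/25, 41/25]
step 0: P' = (I − K·H)·P̄ = [146/25 -138/25; -138/25 214/25]
step 1: x̄ = F·x = [113/25, -7]
step 1: P̄ = F·P·Fᵀ + Q = [686/25 -20; -20 31]
step 1: y = z − H·x̄ = [-87/25]
step 1: S = H·P̄·Hᵀ + R = [561/25]
step 1: K = P̄·Hᵀ·S⁻¹ = [-62/187; -25/51]
step 1: x' = x̄ + K·y = [1061/187, -90/17]
step 1: P' = (I − K·H)·P̄ = [4670/187 -402/17; -402/17 1306/51]
step 2: x̄ = F·x = [-2051/187, 129/11]
step 2: P̄ = F·P·Fᵀ + Q = [56030/561 -3188/33; -3188/33 3679/33]
step 2: y = z − H·x̄ = [-419/187]
step 2: S = H·P̄·Hᵀ + R = [12425/561]
step 2: K = P̄·Hᵀ·S⁻¹ = [-262/1775; -8347/12425]
step 2: x' = x̄ + K·y = [-18881/1775, 164414/12425]
step 2: P' = (I − K·H)·P̄ = [176422/1775 -175374/1775; -175374/1775 1261006/12425]

step 0: x' = [-72/25, 41/25], P' = [146/25 -138/25; -138/25 214/25]
step 1: x' = [1061/187, -90/17], P' = [4670/187 -402/17; -402/17 1306/51]
step 2: x' = [-18881/1775, 164414/12425], P' = [176422/1775 -175374/1775; -175374/1775 1261006/12425]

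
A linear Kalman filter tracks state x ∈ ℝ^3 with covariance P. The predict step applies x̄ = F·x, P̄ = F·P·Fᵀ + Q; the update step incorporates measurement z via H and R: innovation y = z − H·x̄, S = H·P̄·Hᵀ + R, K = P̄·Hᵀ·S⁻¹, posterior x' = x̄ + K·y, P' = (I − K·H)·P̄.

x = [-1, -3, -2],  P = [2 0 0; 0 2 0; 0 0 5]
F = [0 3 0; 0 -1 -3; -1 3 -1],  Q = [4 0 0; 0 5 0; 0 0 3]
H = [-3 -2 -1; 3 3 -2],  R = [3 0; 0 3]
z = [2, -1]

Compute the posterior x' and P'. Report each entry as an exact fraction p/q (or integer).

x' = [-7533/2176, 32251/8704, 5951/8704]
P' = [34531/5440 -34929/4352 -9789/4352; -34929/4352 181911/17408 53547/17408; -9789/4352 53547/17408 26799/17408]

x̄ = F·x = [-9, 9, -6]
P̄ = F·P·Fᵀ + Q = [22 -6 18; -6 52 9; 18 9 28]
y = z − H·x̄ = [-13, -13]
S = H·P̄·Hᵀ + R = [509 -301; -301 349]
K = P̄·Hᵀ·S⁻¹ = [-5379/21760 -3891/21760; 593/17408 6497/17408; -5475/17408 -3475/17408]
x' = x̄ + K·y = [-7533/2176, 32251/8704, 5951/8704]
P' = (I − K·H)·P̄ = [34531/5440 -34929/4352 -9789/4352; -34929/4352 181911/17408 53547/17408; -9789/4352 53547/17408 26799/17408]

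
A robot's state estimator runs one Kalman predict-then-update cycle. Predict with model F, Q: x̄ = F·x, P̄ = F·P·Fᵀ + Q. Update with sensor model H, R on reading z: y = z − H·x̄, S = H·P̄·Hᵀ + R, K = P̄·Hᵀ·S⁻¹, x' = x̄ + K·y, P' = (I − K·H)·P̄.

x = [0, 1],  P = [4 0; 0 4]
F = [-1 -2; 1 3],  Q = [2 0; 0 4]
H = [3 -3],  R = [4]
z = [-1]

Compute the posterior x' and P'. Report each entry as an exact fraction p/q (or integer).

x̄ = F·x = [-2, 3]
P̄ = F·P·Fᵀ + Q = [22 -28; -28 44]
y = z − H·x̄ = [14]
S = H·P̄·Hᵀ + R = [1102]
K = P̄·Hᵀ·S⁻¹ = [75/551; -108/551]
x' = x̄ + K·y = [-52/551, 141/551]
P' = (I − K·H)·P̄ = [872/551 772/551; 772/551 916/551]

x' = [-52/551, 141/551]
P' = [872/551 772/551; 772/551 916/551]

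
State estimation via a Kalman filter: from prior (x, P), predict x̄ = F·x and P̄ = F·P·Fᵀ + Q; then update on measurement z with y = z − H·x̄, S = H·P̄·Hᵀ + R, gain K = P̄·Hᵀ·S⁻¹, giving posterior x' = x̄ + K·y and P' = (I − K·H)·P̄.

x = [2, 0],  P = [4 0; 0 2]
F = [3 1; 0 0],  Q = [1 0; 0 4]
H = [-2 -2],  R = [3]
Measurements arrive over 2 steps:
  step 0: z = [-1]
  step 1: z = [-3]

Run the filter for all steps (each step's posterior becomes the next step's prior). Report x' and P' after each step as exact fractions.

step 0: x' = [192/175, -88/175], P' = [741/175 -624/175; -624/175 636/175]
step 1: x' = [31688/18269, -3608/18269], P' = [70984/18269 -59776/18269; -59776/18269 61876/18269]

step 0: x̄ = F·x = [6, 0]
step 0: P̄ = F·P·Fᵀ + Q = [39 0; 0 4]
step 0: y = z − H·x̄ = [11]
step 0: S = H·P̄·Hᵀ + R = [175]
step 0: K = P̄·Hᵀ·S⁻¹ = [-78/175; -8/175]
step 0: x' = x̄ + K·y = [192/175, -88/175]
step 0: P' = (I − K·H)·P̄ = [741/175 -624/175; -624/175 636/175]
step 1: x̄ = F·x = [488/175, 0]
step 1: P̄ = F·P·Fᵀ + Q = [3736/175 0; 0 4]
step 1: y = z − H·x̄ = [451/175]
step 1: S = H·P̄·Hᵀ + R = [18269/175]
step 1: K = P̄·Hᵀ·S⁻¹ = [-7472/18269; -1400/18269]
step 1: x' = x̄ + K·y = [31688/18269, -3608/18269]
step 1: P' = (I − K·H)·P̄ = [70984/18269 -59776/18269; -59776/18269 61876/18269]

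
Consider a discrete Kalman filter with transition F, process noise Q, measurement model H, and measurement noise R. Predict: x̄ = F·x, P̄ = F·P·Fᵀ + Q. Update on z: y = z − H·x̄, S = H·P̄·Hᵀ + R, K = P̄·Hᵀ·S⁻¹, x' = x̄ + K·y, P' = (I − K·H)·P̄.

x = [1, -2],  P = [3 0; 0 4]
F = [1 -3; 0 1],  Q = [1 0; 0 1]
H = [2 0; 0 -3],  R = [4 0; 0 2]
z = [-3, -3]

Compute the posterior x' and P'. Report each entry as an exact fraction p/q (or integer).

x' = [-871/631, 589/631]
P' = [584/631 -24/631; -24/631 122/631]

x̄ = F·x = [7, -2]
P̄ = F·P·Fᵀ + Q = [40 -12; -12 5]
y = z − H·x̄ = [-17, -9]
S = H·P̄·Hᵀ + R = [164 72; 72 47]
K = P̄·Hᵀ·S⁻¹ = [292/631 36/631; -12/631 -183/631]
x' = x̄ + K·y = [-871/631, 589/631]
P' = (I − K·H)·P̄ = [584/631 -24/631; -24/631 122/631]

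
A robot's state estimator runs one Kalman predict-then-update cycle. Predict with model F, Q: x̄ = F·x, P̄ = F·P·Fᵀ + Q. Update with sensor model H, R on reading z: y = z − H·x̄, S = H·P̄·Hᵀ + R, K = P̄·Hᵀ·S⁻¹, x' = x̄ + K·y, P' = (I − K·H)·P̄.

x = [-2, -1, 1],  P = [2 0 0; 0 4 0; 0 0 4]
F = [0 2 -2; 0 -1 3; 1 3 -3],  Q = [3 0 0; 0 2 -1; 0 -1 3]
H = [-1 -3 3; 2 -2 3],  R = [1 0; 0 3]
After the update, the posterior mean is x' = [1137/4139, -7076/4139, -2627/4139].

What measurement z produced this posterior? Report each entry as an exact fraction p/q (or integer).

z = [3, 2]

x̄ = F·x = [-4, 4, -8]
P̄ = F·P·Fᵀ + Q = [35 -32 48; -32 42 -49; 48 -49 77]
S = H·P̄·Hᵀ + R = [1509 1882; 1882 2424]
K = P̄·Hᵀ·S⁻¹ = [-6569/28973 8423/28973; -2071/8278 1201/16556; 5/8278 2895/16556]
x' − x̄ = [17693/4139, -23632/4139, 30485/4139] = K·y
y = (KᵀK)⁻¹·Kᵀ·(x' − x̄) = [35, 42]
z = y + H·x̄ = [35, 42] + [-32, -40] = [3, 2]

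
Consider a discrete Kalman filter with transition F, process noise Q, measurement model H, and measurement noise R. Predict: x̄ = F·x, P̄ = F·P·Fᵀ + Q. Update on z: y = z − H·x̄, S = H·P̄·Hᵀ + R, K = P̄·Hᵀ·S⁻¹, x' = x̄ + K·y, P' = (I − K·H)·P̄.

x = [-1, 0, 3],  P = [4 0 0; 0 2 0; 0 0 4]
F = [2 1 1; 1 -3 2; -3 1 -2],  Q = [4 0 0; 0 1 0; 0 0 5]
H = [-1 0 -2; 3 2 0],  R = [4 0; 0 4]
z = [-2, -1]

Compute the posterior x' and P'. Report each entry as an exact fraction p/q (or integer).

x' = [-2613/1720, 12497/6880, 11833/6880]
P' = [1343/215 -7627/860 -2443/860; -7627/860 46543/3440 13687/3440; -2443/860 13687/3440 7583/3440]

x̄ = F·x = [1, 5, -3]
P̄ = F·P·Fᵀ + Q = [26 10 -30; 10 39 -34; -30 -34 59]
y = z − H·x̄ = [-7, -14]
S = H·P̄·Hᵀ + R = [146 218; 218 514]
K = P̄·Hᵀ·S⁻¹ = [-243/1720 431/1720; 1567/6880 781/6880; -2697/6880 -971/6880]
x' = x̄ + K·y = [-2613/1720, 12497/6880, 11833/6880]
P' = (I − K·H)·P̄ = [1343/215 -7627/860 -2443/860; -7627/860 46543/3440 13687/3440; -2443/860 13687/3440 7583/3440]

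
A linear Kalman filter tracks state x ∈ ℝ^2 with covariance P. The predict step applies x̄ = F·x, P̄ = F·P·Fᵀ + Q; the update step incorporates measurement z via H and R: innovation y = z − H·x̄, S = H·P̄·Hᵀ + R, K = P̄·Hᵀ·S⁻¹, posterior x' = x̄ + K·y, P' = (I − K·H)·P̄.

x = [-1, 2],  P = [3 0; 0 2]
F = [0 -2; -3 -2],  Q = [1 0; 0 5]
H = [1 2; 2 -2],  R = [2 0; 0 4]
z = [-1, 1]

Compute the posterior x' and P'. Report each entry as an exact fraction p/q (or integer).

x̄ = F·x = [-4, -1]
P̄ = F·P·Fᵀ + Q = [9 8; 8 40]
y = z − H·x̄ = [5, 7]
S = H·P̄·Hᵀ + R = [203 -126; -126 136]
K = P̄·Hᵀ·S⁻¹ = [913/2933 127/419; 976/2933 -68/419]
x' = x̄ + K·y = [-944/2933, -1385/2933]
P' = (I − K·H)·P̄ = [1794/2933 16/2933; 16/2933 968/2933]

x' = [-944/2933, -1385/2933]
P' = [1794/2933 16/2933; 16/2933 968/2933]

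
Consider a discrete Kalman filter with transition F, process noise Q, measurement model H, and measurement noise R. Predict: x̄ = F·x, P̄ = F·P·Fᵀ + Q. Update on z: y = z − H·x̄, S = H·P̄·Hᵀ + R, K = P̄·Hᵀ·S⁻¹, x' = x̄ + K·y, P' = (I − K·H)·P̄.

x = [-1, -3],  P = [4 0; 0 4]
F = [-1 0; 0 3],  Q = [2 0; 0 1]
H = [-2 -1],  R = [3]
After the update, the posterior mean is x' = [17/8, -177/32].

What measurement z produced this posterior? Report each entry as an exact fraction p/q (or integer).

x̄ = F·x = [1, -9]
P̄ = F·P·Fᵀ + Q = [6 0; 0 37]
S = H·P̄·Hᵀ + R = [64]
K = P̄·Hᵀ·S⁻¹ = [-3/16; -37/64]
x' − x̄ = [9/8, 111/32] = K·y
y = (KᵀK)⁻¹·Kᵀ·(x' − x̄) = [-6]
z = y + H·x̄ = [-6] + [7] = [1]

z = [1]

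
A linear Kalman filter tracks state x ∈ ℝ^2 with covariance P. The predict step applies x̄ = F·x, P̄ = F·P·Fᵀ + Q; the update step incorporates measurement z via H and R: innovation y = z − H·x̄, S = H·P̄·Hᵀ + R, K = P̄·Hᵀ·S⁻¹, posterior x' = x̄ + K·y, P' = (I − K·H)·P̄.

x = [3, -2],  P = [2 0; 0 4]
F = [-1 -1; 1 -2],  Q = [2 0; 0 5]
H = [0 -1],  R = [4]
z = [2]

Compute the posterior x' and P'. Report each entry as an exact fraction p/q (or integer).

x' = [-3, -2/3]
P' = [20/3 8/9; 8/9 92/27]

x̄ = F·x = [-1, 7]
P̄ = F·P·Fᵀ + Q = [8 6; 6 23]
y = z − H·x̄ = [9]
S = H·P̄·Hᵀ + R = [27]
K = P̄·Hᵀ·S⁻¹ = [-2/9; -23/27]
x' = x̄ + K·y = [-3, -2/3]
P' = (I − K·H)·P̄ = [20/3 8/9; 8/9 92/27]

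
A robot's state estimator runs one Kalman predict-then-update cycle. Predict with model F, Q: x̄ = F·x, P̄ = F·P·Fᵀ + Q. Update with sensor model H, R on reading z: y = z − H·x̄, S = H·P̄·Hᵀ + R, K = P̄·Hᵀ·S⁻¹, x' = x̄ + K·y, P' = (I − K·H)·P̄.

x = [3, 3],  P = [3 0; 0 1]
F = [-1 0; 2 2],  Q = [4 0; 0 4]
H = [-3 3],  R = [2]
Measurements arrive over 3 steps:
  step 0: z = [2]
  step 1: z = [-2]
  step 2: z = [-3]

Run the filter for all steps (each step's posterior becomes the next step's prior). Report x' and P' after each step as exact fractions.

step 0: x̄ = F·x = [-3, 12]
step 0: P̄ = F·P·Fᵀ + Q = [7 -6; -6 20]
step 0: y = z − H·x̄ = [-43]
step 0: S = H·P̄·Hᵀ + R = [353]
step 0: K = P̄·Hᵀ·S⁻¹ = [-39/353; 78/353]
step 0: x' = x̄ + K·y = [618/353, 882/353]
step 0: P' = (I − K·H)·P̄ = [950/353 924/353; 924/353 976/353]
step 1: x̄ = F·x = [-618/353, 3000/353]
step 1: P̄ = F·P·Fᵀ + Q = [2362/353 -3748/353; -3748/353 16508/353]
step 1: y = z − H·x̄ = [-11560/353]
step 1: S = H·P̄·Hᵀ + R = [238000/353]
step 1: K = P̄·Hᵀ·S⁻¹ = [-1833/23800; 3798/14875]
step 1: x' = x̄ + K·y = [27/35, 24/175]
step 1: P' = (I − K·H)·P̄ = [6407/2380 7856/2975; 7856/2975 41812/14875]
step 2: x̄ = F·x = [-27/35, 318/175]
step 2: P̄ = F·P·Fᵀ + Q = [15927/2380 -63459/5950; -63459/5950 701163/14875]
step 2: y = z − H·x̄ = [-1884/175]
step 2: S = H·P̄·Hᵀ + R = [40367063/59500]
step 2: K = P̄·Hᵀ·S⁻¹ = [-3098295/40367063; 10317726/40367063]
step 2: x' = x̄ + K·y = [2215053/40367063, -37724970/40367063]
step 2: P' = (I − K·H)·P̄ = [108802074/40367063 106736544/40367063; 106736544/40367063 113615028/40367063]

step 0: x' = [618/353, 882/353], P' = [950/353 924/353; 924/353 976/353]
step 1: x' = [27/35, 24/175], P' = [6407/2380 7856/2975; 7856/2975 41812/14875]
step 2: x' = [2215053/40367063, -37724970/40367063], P' = [108802074/40367063 106736544/40367063; 106736544/40367063 113615028/40367063]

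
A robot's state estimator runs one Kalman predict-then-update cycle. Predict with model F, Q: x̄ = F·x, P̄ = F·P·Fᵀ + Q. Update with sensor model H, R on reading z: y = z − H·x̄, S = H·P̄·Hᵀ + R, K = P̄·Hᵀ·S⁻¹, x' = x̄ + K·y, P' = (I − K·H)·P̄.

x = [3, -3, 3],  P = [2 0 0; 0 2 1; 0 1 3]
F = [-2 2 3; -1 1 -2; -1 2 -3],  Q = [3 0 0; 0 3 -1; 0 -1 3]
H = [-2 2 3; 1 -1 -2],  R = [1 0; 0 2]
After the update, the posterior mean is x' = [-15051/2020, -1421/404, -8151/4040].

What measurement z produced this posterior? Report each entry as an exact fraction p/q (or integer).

z = [1, -3]

x̄ = F·x = [-3, -12, -18]
P̄ = F·P·Fᵀ + Q = [58 -11 -15; -11 15 16; -15 16 28]
S = H·P̄·Hᵀ + R = [1005 -575; -575 333]
K = P̄·Hᵀ·S⁻¹ = [-2007/2020 -573/404; -5/404 -79/404; -1407/4040 -697/808]
x' − x̄ = [-8991/2020, 3427/404, 64569/4040] = K·y
y = (KᵀK)⁻¹·Kᵀ·(x' − x̄) = [73, -48]
z = y + H·x̄ = [73, -48] + [-72, 45] = [1, -3]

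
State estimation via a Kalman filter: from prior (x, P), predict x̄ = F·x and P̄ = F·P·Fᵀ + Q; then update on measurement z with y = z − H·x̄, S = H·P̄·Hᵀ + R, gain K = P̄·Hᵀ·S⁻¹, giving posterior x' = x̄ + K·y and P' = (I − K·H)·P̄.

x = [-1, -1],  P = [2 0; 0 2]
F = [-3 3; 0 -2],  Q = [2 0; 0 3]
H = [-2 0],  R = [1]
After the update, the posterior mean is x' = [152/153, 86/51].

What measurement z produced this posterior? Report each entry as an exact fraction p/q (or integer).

z = [-2]

x̄ = F·x = [0, 2]
P̄ = F·P·Fᵀ + Q = [38 -12; -12 11]
S = H·P̄·Hᵀ + R = [153]
K = P̄·Hᵀ·S⁻¹ = [-76/153; 8/51]
x' − x̄ = [152/153, -16/51] = K·y
y = (KᵀK)⁻¹·Kᵀ·(x' − x̄) = [-2]
z = y + H·x̄ = [-2] + [0] = [-2]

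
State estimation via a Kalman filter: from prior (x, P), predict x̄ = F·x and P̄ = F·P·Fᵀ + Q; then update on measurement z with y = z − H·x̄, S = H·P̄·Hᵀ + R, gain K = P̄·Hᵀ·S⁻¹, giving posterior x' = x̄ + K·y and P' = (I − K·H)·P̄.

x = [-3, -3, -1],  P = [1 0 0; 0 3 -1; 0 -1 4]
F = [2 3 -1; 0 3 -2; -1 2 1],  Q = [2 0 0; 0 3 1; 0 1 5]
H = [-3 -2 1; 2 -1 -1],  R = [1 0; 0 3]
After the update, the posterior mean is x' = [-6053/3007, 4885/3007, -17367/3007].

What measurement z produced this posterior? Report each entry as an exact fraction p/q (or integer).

x̄ = F·x = [-14, -7, -4]
P̄ = F·P·Fᵀ + Q = [43 44 11; 44 58 12; 11 12 18]
S = H·P̄·Hᵀ + R = [1052 -137; -137 55]
K = P̄·Hᵀ·S⁻¹ = [-7083/39091 4390/39091; -10514/39091 -13396/39091; -3241/39091 -13759/39091]
x' − x̄ = [36045/3007, 25934/3007, -5339/3007] = K·y
y = (KᵀK)⁻¹·Kᵀ·(x' − x̄) = [-55, 18]
z = y + H·x̄ = [-55, 18] + [52, -17] = [-3, 1]

z = [-3, 1]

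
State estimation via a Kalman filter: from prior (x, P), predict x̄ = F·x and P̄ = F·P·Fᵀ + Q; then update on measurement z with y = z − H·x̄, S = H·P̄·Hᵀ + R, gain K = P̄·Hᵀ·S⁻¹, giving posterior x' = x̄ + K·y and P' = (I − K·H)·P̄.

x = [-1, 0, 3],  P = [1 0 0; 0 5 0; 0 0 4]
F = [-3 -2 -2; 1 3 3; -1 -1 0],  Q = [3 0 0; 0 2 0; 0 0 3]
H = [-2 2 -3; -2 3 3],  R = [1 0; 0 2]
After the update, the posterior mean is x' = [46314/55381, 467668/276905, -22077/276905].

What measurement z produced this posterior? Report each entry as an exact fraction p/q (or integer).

x̄ = F·x = [-3, 8, 1]
P̄ = F·P·Fᵀ + Q = [48 -57 13; -57 84 -16; 13 -16 9]
S = H·P̄·Hᵀ + R = [1414 1233; 1233 1271]
K = P̄·Hᵀ·S⁻¹ = [-7071/55381 -3075/55381; 27336/276905 42762/276905; -50084/276905 38347/276905]
x' − x̄ = [212457/55381, -1747572/276905, -298982/276905] = K·y
y = (KᵀK)⁻¹·Kᵀ·(x' − x̄) = [-17, -30]
z = y + H·x̄ = [-17, -30] + [19, 33] = [2, 3]

z = [2, 3]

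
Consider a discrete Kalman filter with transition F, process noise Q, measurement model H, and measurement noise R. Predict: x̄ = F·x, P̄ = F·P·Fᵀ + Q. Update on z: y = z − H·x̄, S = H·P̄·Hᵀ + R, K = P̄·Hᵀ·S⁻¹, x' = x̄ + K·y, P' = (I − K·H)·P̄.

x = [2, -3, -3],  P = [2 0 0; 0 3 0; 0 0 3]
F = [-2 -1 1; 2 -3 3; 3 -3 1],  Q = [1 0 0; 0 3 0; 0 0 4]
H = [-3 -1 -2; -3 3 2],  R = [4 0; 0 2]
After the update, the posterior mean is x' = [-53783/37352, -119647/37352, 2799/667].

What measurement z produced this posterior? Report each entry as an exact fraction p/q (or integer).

x̄ = F·x = [-4, 4, 12]
P̄ = F·P·Fᵀ + Q = [15 10 0; 10 65 48; 0 48 52]
S = H·P̄·Hᵀ + R = [664 -712; -712 1326]
K = P̄·Hᵀ·S⁻¹ = [-8361/37352 -614/4669; -33717/186760 2332/23345; -223/3335 504/3335]
x' − x̄ = [95625/37352, -269055/37352, -5205/667] = K·y
y = (KᵀK)⁻¹·Kᵀ·(x' − x̄) = [15, -45]
z = y + H·x̄ = [15, -45] + [-16, 48] = [-1, 3]

z = [-1, 3]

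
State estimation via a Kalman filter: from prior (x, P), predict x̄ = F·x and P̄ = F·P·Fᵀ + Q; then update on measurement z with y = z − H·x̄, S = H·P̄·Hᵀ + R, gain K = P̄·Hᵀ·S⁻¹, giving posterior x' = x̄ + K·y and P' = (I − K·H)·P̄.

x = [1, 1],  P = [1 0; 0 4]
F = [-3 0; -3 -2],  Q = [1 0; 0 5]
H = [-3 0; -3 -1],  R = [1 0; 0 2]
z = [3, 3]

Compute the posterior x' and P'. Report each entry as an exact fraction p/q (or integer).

x̄ = F·x = [-3, -5]
P̄ = F·P·Fᵀ + Q = [10 9; 9 30]
y = z − H·x̄ = [-6, -11]
S = H·P̄·Hᵀ + R = [91 117; 117 176]
K = P̄·Hᵀ·S⁻¹ = [-717/2327 -3/179; 1917/2327 -156/179]
x' = x̄ + K·y = [-2250/2327, -829/2327]
P' = (I − K·H)·P̄ = [239/2327 -639/2327; -639/2327 5973/2327]

x' = [-2250/2327, -829/2327]
P' = [239/2327 -639/2327; -639/2327 5973/2327]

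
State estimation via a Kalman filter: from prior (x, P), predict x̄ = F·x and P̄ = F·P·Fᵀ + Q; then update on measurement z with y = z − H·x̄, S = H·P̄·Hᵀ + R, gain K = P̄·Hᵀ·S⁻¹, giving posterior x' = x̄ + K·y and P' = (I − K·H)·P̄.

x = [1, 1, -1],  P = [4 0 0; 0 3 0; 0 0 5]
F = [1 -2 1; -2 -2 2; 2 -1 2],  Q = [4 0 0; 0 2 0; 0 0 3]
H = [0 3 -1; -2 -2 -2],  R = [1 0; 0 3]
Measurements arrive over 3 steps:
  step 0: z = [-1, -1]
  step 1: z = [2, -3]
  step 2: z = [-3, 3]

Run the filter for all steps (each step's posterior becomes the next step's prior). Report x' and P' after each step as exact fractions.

step 0: x' = [24404/284951, -45086/284951, 157825/284951], P' = [1296959/284951 -311102/284951 -911904/284951; -311102/284951 105598/284951 240310/284951; -911904/284951 240310/284951 775574/284951]
step 1: x' = [89388955/453086743, 382191541/453086743, 496723097/906173486], P' = [5931071193/2265433715 -279448734/453086743 -780093324/453086743; -279448734/453086743 114510465/453086743 430719333/906173486; -780093324/453086743 430719333/906173486 2852137419/1812346972]
step 2: x' = [-91537482016909/83243178411834, -35294948374435/41621589205917, 6394815763080/13873863068639], P' = [108273947002054/41621589205917 -25435700947945/41621589205917 -47410488731985/27747726137278; -25435700947945/41621589205917 10439199914494/41621589205917 6533644423905/13873863068639; -47410488731985/27747726137278 6533644423905/13873863068639 21688009860243/13873863068639]

step 0: x̄ = F·x = [-2, -6, -1]
step 0: P̄ = F·P·Fᵀ + Q = [25 14 24; 14 50 10; 24 10 42]
step 0: y = z − H·x̄ = [16, -19]
step 0: S = H·P̄·Hᵀ + R = [433 -292; -292 855]
step 0: K = P̄·Hᵀ·S⁻¹ = [-21402/284951 -49302/284951; 76484/284951 -23204/284951; -54644/284951 -69320/284951]
step 0: x' = x̄ + K·y = [24404/284951, -45086/284951, 157825/284951]
step 0: P' = (I − K·H)·P̄ = [1296959/284951 -311102/284951 -911904/284951; -311102/284951 105598/284951 240310/284951; -911904/284951 240310/284951 775574/284951]
step 1: x̄ = F·x = [272401/284951, 357014/284951, 409544/284951]
step 1: P̄ = F·P·Fᵀ + Q = [2094089/284951 -2684442/284951 1062606/284951; -2684442/284951 12166362/284951 -2694000/284951; 1062606/284951 -2694000/284951 2238519/284951]
step 1: y = z − H·x̄ = [-91596/284951, 1223065/284951]
step 1: S = H·P̄·Hᵀ + R = [128184728/284951 -39513270/284951; -39513270/284951 32324045/284951]
step 1: K = P̄·Hᵀ·S⁻¹ = [-58252878/453086743 -422240602/2265433715; 256343457/906173486 -33614265/453086743; -267821421/1812346972 -197734263/906173486]
step 1: x' = x̄ + K·y = [89388955/453086743, 382191541/453086743, 496723097/906173486]
step 1: P' = (I − K·H)·P̄ = [5931071193/2265433715 -279448734/453086743 -780093324/453086743; -279448734/453086743 114510465/453086743 430719333/906173486; -780093324/453086743 430719333/906173486 2852137419/1812346972]
step 2: x̄ = F·x = [-853265157/906173486, -446437895/453086743, 293309466/453086743]
step 2: P̄ = F·P·Fᵀ + Q = [57316140947/9061734860 -23393733747/4530867430 6137950791/2265433715; -23393733747/4530867430 56217445537/2265433715 -11984795682/2265433715; 6137950791/2265433715 -11984795682/2265433715 15431873727/2265433715]
step 2: y = z − H·x̄ = [273362922/453086743, 199738214/453086743]
step 2: S = H·P̄·Hᵀ + R = [595563091367/2265433715 -176044640217/2265433715; -176044640217/2265433715 210360025032/2265433715]
step 2: K = P̄·Hᵀ·S⁻¹ = [-3460913163905/27747726137278 -7815008637421/41621589205917; 3905555490589/13873863068639 -3069621492176/41621589205917; -2087076588528/13873863068639 -3010939945437/13873863068639]
step 2: x' = x̄ + K·y = [-91537482016909/83243178411834, -35294948374435/41621589205917, 6394815763080/13873863068639]
step 2: P' = (I − K·H)·P̄ = [108273947002054/41621589205917 -25435700947945/41621589205917 -47410488731985/27747726137278; -25435700947945/41621589205917 10439199914494/41621589205917 6533644423905/13873863068639; -47410488731985/27747726137278 6533644423905/13873863068639 21688009860243/13873863068639]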